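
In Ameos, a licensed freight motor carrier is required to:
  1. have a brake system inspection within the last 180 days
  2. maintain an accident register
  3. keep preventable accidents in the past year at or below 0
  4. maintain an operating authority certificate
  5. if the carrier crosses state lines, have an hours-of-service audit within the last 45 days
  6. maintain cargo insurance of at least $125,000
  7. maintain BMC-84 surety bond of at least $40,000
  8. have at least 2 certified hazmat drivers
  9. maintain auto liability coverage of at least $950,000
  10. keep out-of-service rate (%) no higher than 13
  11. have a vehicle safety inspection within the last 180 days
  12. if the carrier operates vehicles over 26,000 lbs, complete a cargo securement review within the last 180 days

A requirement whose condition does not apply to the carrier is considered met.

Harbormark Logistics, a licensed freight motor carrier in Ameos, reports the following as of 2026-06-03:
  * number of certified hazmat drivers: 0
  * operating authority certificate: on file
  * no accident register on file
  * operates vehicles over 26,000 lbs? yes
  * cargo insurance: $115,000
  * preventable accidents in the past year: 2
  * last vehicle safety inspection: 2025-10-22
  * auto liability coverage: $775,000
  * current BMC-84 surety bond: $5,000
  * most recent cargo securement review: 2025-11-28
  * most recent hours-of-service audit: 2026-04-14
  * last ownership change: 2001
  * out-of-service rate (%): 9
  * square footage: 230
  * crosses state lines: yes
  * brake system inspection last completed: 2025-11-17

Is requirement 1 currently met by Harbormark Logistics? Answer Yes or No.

1. brake system inspection 198 days ago vs limit 180 → not met

No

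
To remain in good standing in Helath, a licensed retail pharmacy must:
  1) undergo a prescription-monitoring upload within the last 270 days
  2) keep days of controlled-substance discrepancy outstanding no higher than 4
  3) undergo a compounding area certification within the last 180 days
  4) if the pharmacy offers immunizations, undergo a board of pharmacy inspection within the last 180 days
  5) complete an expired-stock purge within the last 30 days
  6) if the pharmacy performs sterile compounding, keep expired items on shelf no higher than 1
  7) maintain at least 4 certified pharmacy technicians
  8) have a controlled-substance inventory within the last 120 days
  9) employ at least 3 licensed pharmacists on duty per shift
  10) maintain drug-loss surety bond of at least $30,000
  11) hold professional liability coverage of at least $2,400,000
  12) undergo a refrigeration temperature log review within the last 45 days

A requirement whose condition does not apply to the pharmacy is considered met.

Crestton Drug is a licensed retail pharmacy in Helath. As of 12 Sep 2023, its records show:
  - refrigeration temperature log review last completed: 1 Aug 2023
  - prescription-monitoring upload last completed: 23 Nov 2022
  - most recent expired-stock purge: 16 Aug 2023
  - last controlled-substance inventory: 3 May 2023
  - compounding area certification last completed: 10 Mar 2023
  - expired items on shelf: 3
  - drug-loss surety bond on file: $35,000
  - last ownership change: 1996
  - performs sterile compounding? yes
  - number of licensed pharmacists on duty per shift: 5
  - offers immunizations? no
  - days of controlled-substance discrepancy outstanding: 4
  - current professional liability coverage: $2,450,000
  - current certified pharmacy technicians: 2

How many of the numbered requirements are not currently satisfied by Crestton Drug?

5

1. prescription-monitoring upload 293 days ago vs limit 270 → not met
2. days of controlled-substance discrepancy outstanding 4 ≤ 4 → met
3. compounding area certification 186 days ago vs limit 180 → not met
4. condition 'offers immunizations' does not hold → requirement n/a → met
5. expired-stock purge 27 days ago vs limit 30 → met
6. condition 'performs sterile compounding' holds; expired items on shelf 3 > 1 → not met
7. certified pharmacy technicians 2 < 4 → not met
8. controlled-substance inventory 132 days ago vs limit 120 → not met
9. licensed pharmacists on duty per shift 5 ≥ 3 → met
10. drug-loss surety bond $35,000 ≥ $30,000 → met
11. professional liability coverage $2,450,000 ≥ $2,400,000 → met
12. refrigeration temperature log review 42 days ago vs limit 45 → met
Not met: 5 of 12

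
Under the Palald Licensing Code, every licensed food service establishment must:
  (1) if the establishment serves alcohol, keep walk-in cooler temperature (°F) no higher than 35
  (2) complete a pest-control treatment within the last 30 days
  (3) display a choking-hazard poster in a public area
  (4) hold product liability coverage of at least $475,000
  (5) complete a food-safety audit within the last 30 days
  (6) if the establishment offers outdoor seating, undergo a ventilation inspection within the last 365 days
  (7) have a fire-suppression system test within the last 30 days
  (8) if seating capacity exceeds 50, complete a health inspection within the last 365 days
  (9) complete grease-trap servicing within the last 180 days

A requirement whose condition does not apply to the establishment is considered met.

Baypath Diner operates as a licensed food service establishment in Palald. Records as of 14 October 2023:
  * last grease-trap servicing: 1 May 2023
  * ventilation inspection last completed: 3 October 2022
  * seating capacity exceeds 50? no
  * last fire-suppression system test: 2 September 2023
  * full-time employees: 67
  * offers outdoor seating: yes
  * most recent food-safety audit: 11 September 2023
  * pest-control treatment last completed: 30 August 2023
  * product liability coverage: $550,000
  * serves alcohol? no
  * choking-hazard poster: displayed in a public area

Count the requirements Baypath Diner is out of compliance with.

4

1. condition 'serves alcohol' does not hold → requirement n/a → met
2. pest-control treatment 45 days ago vs limit 30 → not met
3. choking-hazard poster present → met
4. product liability coverage $550,000 ≥ $475,000 → met
5. food-safety audit 33 days ago vs limit 30 → not met
6. condition 'offers outdoor seating' holds; ventilation inspection 376 days ago vs limit 365 → not met
7. fire-suppression system test 42 days ago vs limit 30 → not met
8. condition 'seating capacity exceeds 50' does not hold → requirement n/a → met
9. grease-trap servicing 166 days ago vs limit 180 → met
Not met: 4 of 9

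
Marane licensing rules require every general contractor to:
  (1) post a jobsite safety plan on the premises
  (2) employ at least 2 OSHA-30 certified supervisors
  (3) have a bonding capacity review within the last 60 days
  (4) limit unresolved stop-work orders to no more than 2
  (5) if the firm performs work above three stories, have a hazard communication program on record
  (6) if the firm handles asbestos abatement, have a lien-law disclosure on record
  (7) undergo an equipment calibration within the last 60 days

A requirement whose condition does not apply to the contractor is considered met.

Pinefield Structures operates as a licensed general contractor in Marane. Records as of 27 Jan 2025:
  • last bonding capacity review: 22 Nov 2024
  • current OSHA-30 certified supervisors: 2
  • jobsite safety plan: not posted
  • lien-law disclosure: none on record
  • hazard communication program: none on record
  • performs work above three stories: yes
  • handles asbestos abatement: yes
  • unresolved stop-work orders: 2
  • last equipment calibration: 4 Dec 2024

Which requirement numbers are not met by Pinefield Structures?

1. jobsite safety plan absent → not met
2. OSHA-30 certified supervisors 2 ≥ 2 → met
3. bonding capacity review 66 days ago vs limit 60 → not met
4. unresolved stop-work orders 2 ≤ 2 → met
5. condition 'performs work above three stories' holds; hazard communication program absent → not met
6. condition 'handles asbestos abatement' holds; lien-law disclosure absent → not met
7. equipment calibration 54 days ago vs limit 60 → met
Not met: 1, 3, 5, 6

1, 3, 5, 6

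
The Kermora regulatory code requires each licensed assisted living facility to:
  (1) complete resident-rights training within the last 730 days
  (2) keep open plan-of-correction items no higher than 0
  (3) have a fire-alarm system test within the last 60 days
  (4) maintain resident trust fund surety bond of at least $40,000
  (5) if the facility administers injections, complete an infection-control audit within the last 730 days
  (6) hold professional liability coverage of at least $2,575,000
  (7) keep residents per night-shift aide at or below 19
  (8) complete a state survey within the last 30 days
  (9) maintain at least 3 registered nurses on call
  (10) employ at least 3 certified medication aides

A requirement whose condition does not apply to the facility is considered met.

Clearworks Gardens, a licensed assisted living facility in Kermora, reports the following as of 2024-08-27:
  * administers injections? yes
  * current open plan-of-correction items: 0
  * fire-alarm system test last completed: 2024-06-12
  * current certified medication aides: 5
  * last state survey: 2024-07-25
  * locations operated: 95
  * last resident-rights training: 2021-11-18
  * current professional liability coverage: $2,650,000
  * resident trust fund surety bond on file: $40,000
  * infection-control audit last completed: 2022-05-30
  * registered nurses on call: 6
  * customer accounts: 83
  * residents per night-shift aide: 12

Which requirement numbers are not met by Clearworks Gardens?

1. resident-rights training 1013 days ago vs limit 730 → not met
2. open plan-of-correction items 0 ≤ 0 → met
3. fire-alarm system test 76 days ago vs limit 60 → not met
4. resident trust fund surety bond $40,000 ≥ $40,000 → met
5. condition 'administers injections' holds; infection-control audit 820 days ago vs limit 730 → not met
6. professional liability coverage $2,650,000 ≥ $2,575,000 → met
7. residents per night-shift aide 12 ≤ 19 → met
8. state survey 33 days ago vs limit 30 → not met
9. registered nurses on call 6 ≥ 3 → met
10. certified medication aides 5 ≥ 3 → met
Not met: 1, 3, 5, 8

1, 3, 5, 8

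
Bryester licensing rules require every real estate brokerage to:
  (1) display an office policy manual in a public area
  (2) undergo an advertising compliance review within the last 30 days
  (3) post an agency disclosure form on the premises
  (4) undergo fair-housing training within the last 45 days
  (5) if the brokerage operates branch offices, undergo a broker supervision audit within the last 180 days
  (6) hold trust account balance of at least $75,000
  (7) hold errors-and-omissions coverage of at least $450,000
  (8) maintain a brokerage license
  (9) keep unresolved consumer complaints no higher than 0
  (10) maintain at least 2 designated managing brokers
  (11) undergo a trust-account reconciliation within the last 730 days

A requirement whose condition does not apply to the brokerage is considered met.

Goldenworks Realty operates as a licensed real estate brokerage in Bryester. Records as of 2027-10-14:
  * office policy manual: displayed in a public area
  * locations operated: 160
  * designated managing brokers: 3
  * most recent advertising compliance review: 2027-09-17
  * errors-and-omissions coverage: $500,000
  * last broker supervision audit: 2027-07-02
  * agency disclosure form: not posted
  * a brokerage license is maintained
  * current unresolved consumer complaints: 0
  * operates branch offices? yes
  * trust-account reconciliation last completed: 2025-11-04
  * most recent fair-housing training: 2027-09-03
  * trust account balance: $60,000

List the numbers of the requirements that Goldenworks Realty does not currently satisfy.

1. office policy manual present → met
2. advertising compliance review 27 days ago vs limit 30 → met
3. agency disclosure form absent → not met
4. fair-housing training 41 days ago vs limit 45 → met
5. condition 'operates branch offices' holds; broker supervision audit 104 days ago vs limit 180 → met
6. trust account balance $60,000 < $75,000 → not met
7. errors-and-omissions coverage $500,000 ≥ $450,000 → met
8. brokerage license present → met
9. unresolved consumer complaints 0 ≤ 0 → met
10. designated managing brokers 3 ≥ 2 → met
11. trust-account reconciliation 709 days ago vs limit 730 → met
Not met: 3, 6

3, 6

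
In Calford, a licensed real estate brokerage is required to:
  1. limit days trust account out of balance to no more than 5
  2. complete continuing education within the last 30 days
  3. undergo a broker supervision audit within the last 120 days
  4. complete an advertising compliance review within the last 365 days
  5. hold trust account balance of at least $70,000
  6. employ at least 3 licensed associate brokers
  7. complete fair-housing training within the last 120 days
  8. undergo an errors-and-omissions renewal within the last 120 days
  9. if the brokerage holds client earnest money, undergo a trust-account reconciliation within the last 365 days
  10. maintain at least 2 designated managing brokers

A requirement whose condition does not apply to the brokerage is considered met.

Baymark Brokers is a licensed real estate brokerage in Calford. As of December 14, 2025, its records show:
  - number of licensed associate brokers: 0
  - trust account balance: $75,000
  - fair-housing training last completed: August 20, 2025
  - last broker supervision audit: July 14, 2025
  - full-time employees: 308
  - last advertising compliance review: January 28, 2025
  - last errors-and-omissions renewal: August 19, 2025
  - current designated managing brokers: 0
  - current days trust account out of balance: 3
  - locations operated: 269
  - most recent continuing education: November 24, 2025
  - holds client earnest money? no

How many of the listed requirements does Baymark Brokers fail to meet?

3

1. days trust account out of balance 3 ≤ 5 → met
2. continuing education 20 days ago vs limit 30 → met
3. broker supervision audit 153 days ago vs limit 120 → not met
4. advertising compliance review 320 days ago vs limit 365 → met
5. trust account balance $75,000 ≥ $70,000 → met
6. licensed associate brokers 0 < 3 → not met
7. fair-housing training 116 days ago vs limit 120 → met
8. errors-and-omissions renewal 117 days ago vs limit 120 → met
9. condition 'holds client earnest money' does not hold → requirement n/a → met
10. designated managing brokers 0 < 2 → not met
Not met: 3 of 10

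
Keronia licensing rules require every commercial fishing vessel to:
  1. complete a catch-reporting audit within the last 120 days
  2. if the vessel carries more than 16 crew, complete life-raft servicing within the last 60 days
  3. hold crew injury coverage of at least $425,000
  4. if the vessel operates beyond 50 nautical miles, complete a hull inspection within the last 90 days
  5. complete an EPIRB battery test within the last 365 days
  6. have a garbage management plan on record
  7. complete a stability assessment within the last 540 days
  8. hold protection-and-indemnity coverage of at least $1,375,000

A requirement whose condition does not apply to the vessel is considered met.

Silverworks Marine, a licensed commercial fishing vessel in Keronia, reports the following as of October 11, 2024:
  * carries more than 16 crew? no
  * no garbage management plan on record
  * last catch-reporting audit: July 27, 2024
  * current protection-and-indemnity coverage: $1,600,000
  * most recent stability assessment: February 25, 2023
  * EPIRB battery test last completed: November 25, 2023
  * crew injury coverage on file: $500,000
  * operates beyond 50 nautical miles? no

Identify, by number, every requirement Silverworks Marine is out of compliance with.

6, 7

1. catch-reporting audit 76 days ago vs limit 120 → met
2. condition 'carries more than 16 crew' does not hold → requirement n/a → met
3. crew injury coverage $500,000 ≥ $425,000 → met
4. condition 'operates beyond 50 nautical miles' does not hold → requirement n/a → met
5. EPIRB battery test 321 days ago vs limit 365 → met
6. garbage management plan absent → not met
7. stability assessment 594 days ago vs limit 540 → not met
8. protection-and-indemnity coverage $1,600,000 ≥ $1,375,000 → met
Not met: 6, 7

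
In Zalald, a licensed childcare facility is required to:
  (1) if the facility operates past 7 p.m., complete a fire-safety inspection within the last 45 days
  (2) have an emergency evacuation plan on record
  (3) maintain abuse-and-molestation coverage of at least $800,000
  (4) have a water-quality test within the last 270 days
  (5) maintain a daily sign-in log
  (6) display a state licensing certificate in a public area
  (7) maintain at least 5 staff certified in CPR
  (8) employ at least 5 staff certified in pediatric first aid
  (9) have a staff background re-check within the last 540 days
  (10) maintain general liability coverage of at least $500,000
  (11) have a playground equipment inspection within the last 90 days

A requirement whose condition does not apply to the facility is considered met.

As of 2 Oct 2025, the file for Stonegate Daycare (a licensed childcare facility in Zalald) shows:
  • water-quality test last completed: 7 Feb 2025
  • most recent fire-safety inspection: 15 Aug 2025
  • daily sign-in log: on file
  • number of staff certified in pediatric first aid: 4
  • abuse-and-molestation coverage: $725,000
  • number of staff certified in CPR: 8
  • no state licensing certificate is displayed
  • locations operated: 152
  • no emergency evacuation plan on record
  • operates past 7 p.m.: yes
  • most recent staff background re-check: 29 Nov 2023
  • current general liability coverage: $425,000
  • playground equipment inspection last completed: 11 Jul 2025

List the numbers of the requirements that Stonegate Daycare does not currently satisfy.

1, 2, 3, 6, 8, 9, 10

1. condition 'operates past 7 p.m.' holds; fire-safety inspection 48 days ago vs limit 45 → not met
2. emergency evacuation plan absent → not met
3. abuse-and-molestation coverage $725,000 < $800,000 → not met
4. water-quality test 237 days ago vs limit 270 → met
5. daily sign-in log present → met
6. state licensing certificate absent → not met
7. staff certified in CPR 8 ≥ 5 → met
8. staff certified in pediatric first aid 4 < 5 → not met
9. staff background re-check 673 days ago vs limit 540 → not met
10. general liability coverage $425,000 < $500,000 → not met
11. playground equipment inspection 83 days ago vs limit 90 → met
Not met: 1, 2, 3, 6, 8, 9, 10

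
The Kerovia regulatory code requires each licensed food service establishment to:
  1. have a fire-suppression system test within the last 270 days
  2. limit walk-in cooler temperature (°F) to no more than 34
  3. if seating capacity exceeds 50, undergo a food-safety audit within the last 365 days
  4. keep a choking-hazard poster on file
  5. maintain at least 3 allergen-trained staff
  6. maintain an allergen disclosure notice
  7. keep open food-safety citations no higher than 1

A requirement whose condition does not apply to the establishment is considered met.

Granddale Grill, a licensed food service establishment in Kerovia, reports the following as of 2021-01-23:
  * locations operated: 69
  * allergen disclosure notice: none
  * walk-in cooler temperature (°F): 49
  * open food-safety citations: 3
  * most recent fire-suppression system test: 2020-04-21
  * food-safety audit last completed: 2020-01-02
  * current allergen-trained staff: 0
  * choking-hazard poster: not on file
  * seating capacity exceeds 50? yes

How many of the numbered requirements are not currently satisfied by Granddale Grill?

7

1. fire-suppression system test 277 days ago vs limit 270 → not met
2. walk-in cooler temperature (°F) 49 > 34 → not met
3. condition 'seating capacity exceeds 50' holds; food-safety audit 387 days ago vs limit 365 → not met
4. choking-hazard poster absent → not met
5. allergen-trained staff 0 < 3 → not met
6. allergen disclosure notice absent → not met
7. open food-safety citations 3 > 1 → not met
Not met: 7 of 7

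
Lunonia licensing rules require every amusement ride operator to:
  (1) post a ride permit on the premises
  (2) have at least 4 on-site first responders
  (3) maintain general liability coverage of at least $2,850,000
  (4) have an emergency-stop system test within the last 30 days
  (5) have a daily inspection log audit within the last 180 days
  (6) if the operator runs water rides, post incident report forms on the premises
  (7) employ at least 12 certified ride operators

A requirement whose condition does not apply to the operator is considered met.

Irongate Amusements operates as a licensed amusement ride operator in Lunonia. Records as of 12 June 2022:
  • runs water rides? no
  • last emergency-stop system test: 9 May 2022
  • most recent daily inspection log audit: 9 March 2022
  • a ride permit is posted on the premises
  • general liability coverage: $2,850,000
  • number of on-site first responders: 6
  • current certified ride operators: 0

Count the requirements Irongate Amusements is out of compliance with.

2

1. ride permit present → met
2. on-site first responders 6 ≥ 4 → met
3. general liability coverage $2,850,000 ≥ $2,850,000 → met
4. emergency-stop system test 34 days ago vs limit 30 → not met
5. daily inspection log audit 95 days ago vs limit 180 → met
6. condition 'runs water rides' does not hold → requirement n/a → met
7. certified ride operators 0 < 12 → not met
Not met: 2 of 7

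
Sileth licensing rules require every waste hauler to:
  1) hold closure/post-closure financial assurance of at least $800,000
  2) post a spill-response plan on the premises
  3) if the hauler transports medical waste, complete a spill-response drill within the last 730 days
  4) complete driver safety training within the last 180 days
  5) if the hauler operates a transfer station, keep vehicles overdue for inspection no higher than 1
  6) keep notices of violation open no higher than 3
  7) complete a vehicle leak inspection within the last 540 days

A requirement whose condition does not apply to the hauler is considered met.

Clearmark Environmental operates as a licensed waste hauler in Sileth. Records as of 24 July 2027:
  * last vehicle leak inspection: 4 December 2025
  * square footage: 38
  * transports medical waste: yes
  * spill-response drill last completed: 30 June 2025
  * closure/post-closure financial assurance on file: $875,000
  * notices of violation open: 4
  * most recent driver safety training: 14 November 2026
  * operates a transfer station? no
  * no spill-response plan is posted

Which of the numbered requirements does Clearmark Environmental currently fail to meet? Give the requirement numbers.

1. closure/post-closure financial assurance $875,000 ≥ $800,000 → met
2. spill-response plan absent → not met
3. condition 'transports medical waste' holds; spill-response drill 754 days ago vs limit 730 → not met
4. driver safety training 252 days ago vs limit 180 → not met
5. condition 'operates a transfer station' does not hold → requirement n/a → met
6. notices of violation open 4 > 3 → not met
7. vehicle leak inspection 597 days ago vs limit 540 → not met
Not met: 2, 3, 4, 6, 7

2, 3, 4, 6, 7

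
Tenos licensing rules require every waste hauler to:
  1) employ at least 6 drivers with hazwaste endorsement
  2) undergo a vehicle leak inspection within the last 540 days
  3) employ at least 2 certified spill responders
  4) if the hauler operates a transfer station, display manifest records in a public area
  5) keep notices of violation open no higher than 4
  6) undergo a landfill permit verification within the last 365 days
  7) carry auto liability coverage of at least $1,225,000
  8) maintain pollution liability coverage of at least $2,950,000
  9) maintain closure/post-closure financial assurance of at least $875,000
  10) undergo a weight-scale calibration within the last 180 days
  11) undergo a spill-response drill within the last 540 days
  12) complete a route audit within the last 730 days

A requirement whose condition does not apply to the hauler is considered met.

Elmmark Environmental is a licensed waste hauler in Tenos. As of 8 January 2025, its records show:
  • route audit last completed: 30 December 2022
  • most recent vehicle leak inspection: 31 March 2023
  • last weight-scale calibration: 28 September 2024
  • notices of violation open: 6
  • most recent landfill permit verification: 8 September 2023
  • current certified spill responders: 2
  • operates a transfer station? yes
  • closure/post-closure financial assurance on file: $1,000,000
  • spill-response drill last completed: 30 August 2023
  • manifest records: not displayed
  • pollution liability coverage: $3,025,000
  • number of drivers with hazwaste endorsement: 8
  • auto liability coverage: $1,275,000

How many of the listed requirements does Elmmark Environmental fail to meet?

1. drivers with hazwaste endorsement 8 ≥ 6 → met
2. vehicle leak inspection 649 days ago vs limit 540 → not met
3. certified spill responders 2 ≥ 2 → met
4. condition 'operates a transfer station' holds; manifest records absent → not met
5. notices of violation open 6 > 4 → not met
6. landfill permit verification 488 days ago vs limit 365 → not met
7. auto liability coverage $1,275,000 ≥ $1,225,000 → met
8. pollution liability coverage $3,025,000 ≥ $2,950,000 → met
9. closure/post-closure financial assurance $1,000,000 ≥ $875,000 → met
10. weight-scale calibration 102 days ago vs limit 180 → met
11. spill-response drill 497 days ago vs limit 540 → met
12. route audit 740 days ago vs limit 730 → not met
Not met: 5 of 12

5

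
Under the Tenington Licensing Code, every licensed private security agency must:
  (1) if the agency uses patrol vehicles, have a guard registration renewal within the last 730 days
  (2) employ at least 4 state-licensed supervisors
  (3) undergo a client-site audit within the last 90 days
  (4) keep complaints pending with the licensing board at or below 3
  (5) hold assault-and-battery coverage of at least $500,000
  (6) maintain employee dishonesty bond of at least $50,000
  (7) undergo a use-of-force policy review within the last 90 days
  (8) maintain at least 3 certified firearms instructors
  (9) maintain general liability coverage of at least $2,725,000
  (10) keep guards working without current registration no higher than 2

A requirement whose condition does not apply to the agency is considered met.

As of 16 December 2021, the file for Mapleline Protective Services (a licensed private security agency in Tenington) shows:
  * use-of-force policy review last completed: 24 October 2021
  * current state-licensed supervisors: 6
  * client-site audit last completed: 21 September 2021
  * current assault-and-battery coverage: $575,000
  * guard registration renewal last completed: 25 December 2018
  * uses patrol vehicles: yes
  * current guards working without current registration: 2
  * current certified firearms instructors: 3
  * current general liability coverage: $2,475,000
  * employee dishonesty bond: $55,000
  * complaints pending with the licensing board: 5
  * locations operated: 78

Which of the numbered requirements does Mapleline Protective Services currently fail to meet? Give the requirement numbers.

1, 4, 9

1. condition 'uses patrol vehicles' holds; guard registration renewal 1087 days ago vs limit 730 → not met
2. state-licensed supervisors 6 ≥ 4 → met
3. client-site audit 86 days ago vs limit 90 → met
4. complaints pending with the licensing board 5 > 3 → not met
5. assault-and-battery coverage $575,000 ≥ $500,000 → met
6. employee dishonesty bond $55,000 ≥ $50,000 → met
7. use-of-force policy review 53 days ago vs limit 90 → met
8. certified firearms instructors 3 ≥ 3 → met
9. general liability coverage $2,475,000 < $2,725,000 → not met
10. guards working without current registration 2 ≤ 2 → met
Not met: 1, 4, 9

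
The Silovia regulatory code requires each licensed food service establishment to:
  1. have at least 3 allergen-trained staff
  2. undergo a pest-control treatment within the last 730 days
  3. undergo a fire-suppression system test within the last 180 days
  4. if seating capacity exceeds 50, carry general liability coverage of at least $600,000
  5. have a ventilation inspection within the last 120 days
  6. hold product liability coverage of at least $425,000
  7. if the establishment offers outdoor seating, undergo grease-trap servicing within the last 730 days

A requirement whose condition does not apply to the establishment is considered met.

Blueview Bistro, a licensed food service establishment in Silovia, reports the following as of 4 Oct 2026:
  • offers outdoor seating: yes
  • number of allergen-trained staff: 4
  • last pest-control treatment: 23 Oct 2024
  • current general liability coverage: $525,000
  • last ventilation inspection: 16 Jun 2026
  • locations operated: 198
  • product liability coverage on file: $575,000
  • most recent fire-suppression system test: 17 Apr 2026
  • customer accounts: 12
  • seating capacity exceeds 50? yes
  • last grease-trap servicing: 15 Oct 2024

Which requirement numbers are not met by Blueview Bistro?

4

1. allergen-trained staff 4 ≥ 3 → met
2. pest-control treatment 711 days ago vs limit 730 → met
3. fire-suppression system test 170 days ago vs limit 180 → met
4. condition 'seating capacity exceeds 50' holds; general liability coverage $525,000 < $600,000 → not met
5. ventilation inspection 110 days ago vs limit 120 → met
6. product liability coverage $575,000 ≥ $425,000 → met
7. condition 'offers outdoor seating' holds; grease-trap servicing 719 days ago vs limit 730 → met
Not met: 4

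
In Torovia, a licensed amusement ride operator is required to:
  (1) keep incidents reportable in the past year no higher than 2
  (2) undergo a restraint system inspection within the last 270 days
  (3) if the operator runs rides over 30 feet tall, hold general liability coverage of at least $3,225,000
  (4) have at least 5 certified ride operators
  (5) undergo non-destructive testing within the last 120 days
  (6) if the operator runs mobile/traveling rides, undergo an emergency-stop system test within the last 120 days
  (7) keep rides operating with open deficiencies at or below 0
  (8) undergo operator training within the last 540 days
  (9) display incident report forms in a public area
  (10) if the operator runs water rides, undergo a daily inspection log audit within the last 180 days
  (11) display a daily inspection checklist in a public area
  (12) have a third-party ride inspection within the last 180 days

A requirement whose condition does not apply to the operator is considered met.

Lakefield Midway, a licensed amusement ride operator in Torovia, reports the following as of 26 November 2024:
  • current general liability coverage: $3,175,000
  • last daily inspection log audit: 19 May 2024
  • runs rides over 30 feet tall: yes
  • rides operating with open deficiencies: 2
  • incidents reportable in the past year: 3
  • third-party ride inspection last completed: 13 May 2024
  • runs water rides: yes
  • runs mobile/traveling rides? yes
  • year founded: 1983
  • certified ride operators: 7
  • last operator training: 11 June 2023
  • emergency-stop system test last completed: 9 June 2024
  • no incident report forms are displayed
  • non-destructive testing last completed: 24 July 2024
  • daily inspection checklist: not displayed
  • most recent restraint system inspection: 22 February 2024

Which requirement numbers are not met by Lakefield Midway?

1. incidents reportable in the past year 3 > 2 → not met
2. restraint system inspection 278 days ago vs limit 270 → not met
3. condition 'runs rides over 30 feet tall' holds; general liability coverage $3,175,000 < $3,225,000 → not met
4. certified ride operators 7 ≥ 5 → met
5. non-destructive testing 125 days ago vs limit 120 → not met
6. condition 'runs mobile/traveling rides' holds; emergency-stop system test 170 days ago vs limit 120 → not met
7. rides operating with open deficiencies 2 > 0 → not met
8. operator training 534 days ago vs limit 540 → met
9. incident report forms absent → not met
10. condition 'runs water rides' holds; daily inspection log audit 191 days ago vs limit 180 → not met
11. daily inspection checklist absent → not met
12. third-party ride inspection 197 days ago vs limit 180 → not met
Not met: 1, 2, 3, 5, 6, 7, 9, 10, 11, 12

1, 2, 3, 5, 6, 7, 9, 10, 11, 12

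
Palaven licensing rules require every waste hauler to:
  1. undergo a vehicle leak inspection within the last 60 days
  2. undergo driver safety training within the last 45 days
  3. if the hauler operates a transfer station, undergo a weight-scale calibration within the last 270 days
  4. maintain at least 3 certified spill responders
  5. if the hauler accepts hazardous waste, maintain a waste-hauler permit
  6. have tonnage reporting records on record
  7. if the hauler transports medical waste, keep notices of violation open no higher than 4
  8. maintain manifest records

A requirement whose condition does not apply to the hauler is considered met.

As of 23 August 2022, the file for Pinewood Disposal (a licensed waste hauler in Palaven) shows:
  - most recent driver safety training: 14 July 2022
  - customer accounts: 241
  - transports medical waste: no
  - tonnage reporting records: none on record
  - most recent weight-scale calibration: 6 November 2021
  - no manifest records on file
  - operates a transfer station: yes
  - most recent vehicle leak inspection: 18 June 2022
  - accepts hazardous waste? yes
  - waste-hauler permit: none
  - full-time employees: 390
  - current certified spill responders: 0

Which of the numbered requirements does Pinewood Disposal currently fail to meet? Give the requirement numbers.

1. vehicle leak inspection 66 days ago vs limit 60 → not met
2. driver safety training 40 days ago vs limit 45 → met
3. condition 'operates a transfer station' holds; weight-scale calibration 290 days ago vs limit 270 → not met
4. certified spill responders 0 < 3 → not met
5. condition 'accepts hazardous waste' holds; waste-hauler permit absent → not met
6. tonnage reporting records absent → not met
7. condition 'transports medical waste' does not hold → requirement n/a → met
8. manifest records absent → not met
Not met: 1, 3, 4, 5, 6, 8

1, 3, 4, 5, 6, 8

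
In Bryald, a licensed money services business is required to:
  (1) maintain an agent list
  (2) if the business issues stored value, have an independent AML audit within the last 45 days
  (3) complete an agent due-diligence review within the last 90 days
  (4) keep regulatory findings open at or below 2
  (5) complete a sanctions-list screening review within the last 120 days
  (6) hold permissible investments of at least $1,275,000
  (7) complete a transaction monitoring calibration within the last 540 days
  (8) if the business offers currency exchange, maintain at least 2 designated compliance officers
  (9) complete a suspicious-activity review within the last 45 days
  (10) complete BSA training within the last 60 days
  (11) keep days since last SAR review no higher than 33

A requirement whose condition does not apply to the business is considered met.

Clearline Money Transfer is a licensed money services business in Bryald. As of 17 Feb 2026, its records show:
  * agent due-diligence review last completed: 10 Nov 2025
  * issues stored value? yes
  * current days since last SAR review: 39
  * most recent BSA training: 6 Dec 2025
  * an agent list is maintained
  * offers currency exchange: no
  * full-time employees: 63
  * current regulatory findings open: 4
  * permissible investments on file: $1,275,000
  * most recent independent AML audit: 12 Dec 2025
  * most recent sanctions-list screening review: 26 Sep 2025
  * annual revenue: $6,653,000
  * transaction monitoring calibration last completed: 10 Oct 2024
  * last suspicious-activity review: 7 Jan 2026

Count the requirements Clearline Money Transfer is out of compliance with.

1. agent list present → met
2. condition 'issues stored value' holds; independent AML audit 67 days ago vs limit 45 → not met
3. agent due-diligence review 99 days ago vs limit 90 → not met
4. regulatory findings open 4 > 2 → not met
5. sanctions-list screening review 144 days ago vs limit 120 → not met
6. permissible investments $1,275,000 ≥ $1,275,000 → met
7. transaction monitoring calibration 495 days ago vs limit 540 → met
8. condition 'offers currency exchange' does not hold → requirement n/a → met
9. suspicious-activity review 41 days ago vs limit 45 → met
10. BSA training 73 days ago vs limit 60 → not met
11. days since last SAR review 39 > 33 → not met
Not met: 6 of 11

6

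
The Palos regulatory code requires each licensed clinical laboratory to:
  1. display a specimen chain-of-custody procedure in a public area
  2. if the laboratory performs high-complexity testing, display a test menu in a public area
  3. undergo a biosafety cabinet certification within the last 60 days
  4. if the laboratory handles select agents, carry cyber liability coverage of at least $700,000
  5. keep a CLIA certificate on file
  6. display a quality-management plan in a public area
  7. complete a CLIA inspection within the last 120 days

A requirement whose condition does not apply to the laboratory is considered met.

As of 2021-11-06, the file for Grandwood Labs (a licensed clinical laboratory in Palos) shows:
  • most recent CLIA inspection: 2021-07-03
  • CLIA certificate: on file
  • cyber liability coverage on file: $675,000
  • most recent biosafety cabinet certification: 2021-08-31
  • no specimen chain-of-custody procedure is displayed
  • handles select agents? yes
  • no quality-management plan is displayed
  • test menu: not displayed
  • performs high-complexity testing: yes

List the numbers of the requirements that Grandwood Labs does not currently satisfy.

1, 2, 3, 4, 6, 7

1. specimen chain-of-custody procedure absent → not met
2. condition 'performs high-complexity testing' holds; test menu absent → not met
3. biosafety cabinet certification 67 days ago vs limit 60 → not met
4. condition 'handles select agents' holds; cyber liability coverage $675,000 < $700,000 → not met
5. CLIA certificate present → met
6. quality-management plan absent → not met
7. CLIA inspection 126 days ago vs limit 120 → not met
Not met: 1, 2, 3, 4, 6, 7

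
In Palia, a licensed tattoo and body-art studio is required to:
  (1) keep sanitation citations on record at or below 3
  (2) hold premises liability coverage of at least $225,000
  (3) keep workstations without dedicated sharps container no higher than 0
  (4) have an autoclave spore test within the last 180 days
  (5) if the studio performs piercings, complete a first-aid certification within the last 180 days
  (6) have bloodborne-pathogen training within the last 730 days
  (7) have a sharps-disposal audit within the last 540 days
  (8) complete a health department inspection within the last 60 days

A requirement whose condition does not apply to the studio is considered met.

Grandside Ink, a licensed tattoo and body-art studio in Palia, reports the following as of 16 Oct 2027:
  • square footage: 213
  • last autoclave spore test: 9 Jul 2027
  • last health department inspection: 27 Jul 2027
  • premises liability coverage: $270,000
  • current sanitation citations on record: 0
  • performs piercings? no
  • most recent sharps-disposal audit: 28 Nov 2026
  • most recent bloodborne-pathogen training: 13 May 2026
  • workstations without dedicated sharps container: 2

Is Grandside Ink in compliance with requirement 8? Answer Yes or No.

No

8. health department inspection 81 days ago vs limit 60 → not met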